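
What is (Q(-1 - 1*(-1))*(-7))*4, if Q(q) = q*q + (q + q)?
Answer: 0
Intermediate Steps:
Q(q) = q² + 2*q
(Q(-1 - 1*(-1))*(-7))*4 = (((-1 - 1*(-1))*(2 + (-1 - 1*(-1))))*(-7))*4 = (((-1 + 1)*(2 + (-1 + 1)))*(-7))*4 = ((0*(2 + 0))*(-7))*4 = ((0*2)*(-7))*4 = (0*(-7))*4 = 0*4 = 0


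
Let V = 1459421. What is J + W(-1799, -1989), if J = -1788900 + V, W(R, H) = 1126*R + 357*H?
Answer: -3065226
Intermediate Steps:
W(R, H) = 357*H + 1126*R
J = -329479 (J = -1788900 + 1459421 = -329479)
J + W(-1799, -1989) = -329479 + (357*(-1989) + 1126*(-1799)) = -329479 + (-710073 - 2025674) = -329479 - 2735747 = -3065226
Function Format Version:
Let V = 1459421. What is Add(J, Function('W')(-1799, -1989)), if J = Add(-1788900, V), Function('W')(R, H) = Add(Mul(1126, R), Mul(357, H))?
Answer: -3065226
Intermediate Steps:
Function('W')(R, H) = Add(Mul(357, H), Mul(1126, R))
J = -329479 (J = Add(-1788900, 1459421) = -329479)
Add(J, Function('W')(-1799, -1989)) = Add(-329479, Add(Mul(357, -1989), Mul(1126, -1799))) = Add(-329479, Add(-710073, -2025674)) = Add(-329479, -2735747) = -3065226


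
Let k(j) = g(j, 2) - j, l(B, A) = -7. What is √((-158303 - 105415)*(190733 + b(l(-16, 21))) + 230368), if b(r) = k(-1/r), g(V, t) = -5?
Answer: I*√50298138662 ≈ 2.2427e+5*I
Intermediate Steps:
k(j) = -5 - j
b(r) = -5 + 1/r (b(r) = -5 - (-1)/r = -5 + 1/r)
√((-158303 - 105415)*(190733 + b(l(-16, 21))) + 230368) = √((-158303 - 105415)*(190733 + (-5 + 1/(-7))) + 230368) = √(-263718*(190733 + (-5 - ⅐)) + 230368) = √(-263718*(190733 - 36/7) + 230368) = √(-263718*1335095/7 + 230368) = √(-50298369030 + 230368) = √(-50298138662) = I*√50298138662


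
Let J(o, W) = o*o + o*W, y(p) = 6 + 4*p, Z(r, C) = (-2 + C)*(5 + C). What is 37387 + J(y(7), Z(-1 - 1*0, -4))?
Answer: 38339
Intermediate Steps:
J(o, W) = o² + W*o
37387 + J(y(7), Z(-1 - 1*0, -4)) = 37387 + (6 + 4*7)*((-10 + (-4)² + 3*(-4)) + (6 + 4*7)) = 37387 + (6 + 28)*((-10 + 16 - 12) + (6 + 28)) = 37387 + 34*(-6 + 34) = 37387 + 34*28 = 37387 + 952 = 38339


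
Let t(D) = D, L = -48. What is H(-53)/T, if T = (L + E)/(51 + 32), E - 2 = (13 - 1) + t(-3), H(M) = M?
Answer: 4399/37 ≈ 118.89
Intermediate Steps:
E = 11 (E = 2 + ((13 - 1) - 3) = 2 + (12 - 3) = 2 + 9 = 11)
T = -37/83 (T = (-48 + 11)/(51 + 32) = -37/83 ≈ -0.44578)
H(-53)/T = -53/(-37/83) = -53*(-83/37) = 4399/37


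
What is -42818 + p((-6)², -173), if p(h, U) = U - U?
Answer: -42818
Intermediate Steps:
p(h, U) = 0
-42818 + p((-6)², -173) = -42818 + 0 = -42818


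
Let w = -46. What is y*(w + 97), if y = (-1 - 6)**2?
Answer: 2499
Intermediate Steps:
y = 49 (y = (-7)**2 = 49)
y*(w + 97) = 49*(-46 + 97) = 49*51 = 2499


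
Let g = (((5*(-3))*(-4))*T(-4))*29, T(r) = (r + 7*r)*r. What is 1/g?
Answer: 1/222720 ≈ 4.4899e-6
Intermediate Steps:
T(r) = 8*r**2 (T(r) = (8*r)*r = 8*r**2)
g = 222720 (g = (((5*(-3))*(-4))*(8*(-4)**2))*29 = ((-15*(-4))*(8*16))*29 = (60*128)*29 = 7680*29 = 222720)
1/g = 1/222720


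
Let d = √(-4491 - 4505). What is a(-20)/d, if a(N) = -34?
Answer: 17*I*√2249/2249 ≈ 0.35847*I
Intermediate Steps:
d = 2*I*√2249 (d = √(-8996) = 2*I*√2249 ≈ 94.847*I)
a(-20)/d = -34*(-I*√2249/4498) = -(-17)*I*√2249/2249 = 17*I*√2249/2249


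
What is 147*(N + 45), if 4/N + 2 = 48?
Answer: 152439/23 ≈ 6627.8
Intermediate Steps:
N = 2/23 (N = 4/(-2 + 48) = 4/46 = 4*(1/46) = 2/23 ≈ 0.086957)
147*(N + 45) = 147*(2/23 + 45) = 147*(1037/23) = 152439/23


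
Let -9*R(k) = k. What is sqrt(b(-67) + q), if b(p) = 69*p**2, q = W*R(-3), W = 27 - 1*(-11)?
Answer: sqrt(2787783)/3 ≈ 556.55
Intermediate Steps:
W = 38 (W = 27 + 11 = 38)
R(k) = -k/9
q = 38/3 (q = 38*(-1/9*(-3)) = 38*(1/3) = 38/3 ≈ 12.667)
sqrt(b(-67) + q) = sqrt(69*(-67)**2 + 38/3) = sqrt(69*4489 + 38/3) = sqrt(309741 + 38/3) = sqrt(929261/3) = sqrt(2787783)/3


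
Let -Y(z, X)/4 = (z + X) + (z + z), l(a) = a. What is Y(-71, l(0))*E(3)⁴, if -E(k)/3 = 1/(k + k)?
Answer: 213/4 ≈ 53.250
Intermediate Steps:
E(k) = -3/(2*k) (E(k) = -3/(k + k) = -3*1/(2*k) = -3/(2*k))
Y(z, X) = -12*z - 4*X (Y(z, X) = -4*((z + X) + (z + z)) = -4*((X + z) + 2*z) = -4*(X + 3*z) = -12*z - 4*X)
Y(-71, l(0))*E(3)⁴ = (-12*(-71) - 4*0)*(-3/2/3)⁴ = (852 + 0)*(-3/2*⅓)⁴ = 852*(-½)⁴ = 852*(1/16) = 213/4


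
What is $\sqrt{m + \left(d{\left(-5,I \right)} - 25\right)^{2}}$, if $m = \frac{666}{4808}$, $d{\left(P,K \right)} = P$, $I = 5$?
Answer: $\frac{3 \sqrt{144502637}}{1202} \approx 30.002$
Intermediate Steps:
$m = \frac{333}{2404}$ ($m = 666 \cdot \frac{1}{4808} = \frac{333}{2404} \approx 0.13852$)
$\sqrt{m + \left(d{\left(-5,I \right)} - 25\right)^{2}} = \sqrt{\frac{333}{2404} + \left(-5 - 25\right)^{2}} = \sqrt{\frac{333}{2404} + \left(-30\right)^{2}} = \sqrt{\frac{333}{2404} + 900} = \sqrt{\frac{2163933}{2404}} = \frac{3 \sqrt{144502637}}{1202}$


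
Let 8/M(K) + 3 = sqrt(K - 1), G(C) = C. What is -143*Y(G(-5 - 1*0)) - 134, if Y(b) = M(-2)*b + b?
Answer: (-3977*I + 581*sqrt(3))/(sqrt(3) + 3*I) ≈ -849.0 - 825.61*I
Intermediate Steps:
M(K) = 8/(-3 + sqrt(-1 + K)) (M(K) = 8/(-3 + sqrt(K - 1)) = 8/(-3 + sqrt(-1 + K)))
Y(b) = b + 8*b/(-3 + I*sqrt(3)) (Y(b) = (8/(-3 + sqrt(-1 - 2)))*b + b = (8/(-3 + sqrt(-3)))*b + b = (8/(-3 + I*sqrt(3)))*b + b = 8*b/(-3 + I*sqrt(3)) + b = b + 8*b/(-3 + I*sqrt(3)))
-143*Y(G(-5 - 1*0)) - 134 = -143*(-5 - 1*0)*(sqrt(3) - 5*I)/(sqrt(3) + 3*I) - 134 = -143*(-5 + 0)*(sqrt(3) - 5*I)/(sqrt(3) + 3*I) - 134 = -(-715)*(sqrt(3) - 5*I)/(sqrt(3) + 3*I) - 134 = 715*(sqrt(3) - 5*I)/(sqrt(3) + 3*I) - 134 = -134 + 715*(sqrt(3) - 5*I)/(sqrt(3) + 3*I)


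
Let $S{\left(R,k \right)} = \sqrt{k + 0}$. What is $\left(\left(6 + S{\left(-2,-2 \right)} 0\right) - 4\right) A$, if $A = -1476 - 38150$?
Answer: $-79252$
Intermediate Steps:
$S{\left(R,k \right)} = \sqrt{k}$
$A = -39626$ ($A = -1476 - 38150 = -39626$)
$\left(\left(6 + S{\left(-2,-2 \right)} 0\right) - 4\right) A = \left(\left(6 + \sqrt{-2} \cdot 0\right) - 4\right) \left(-39626\right) = \left(\left(6 + i \sqrt{2} \cdot 0\right) - 4\right) \left(-39626\right) = \left(\left(6 + 0\right) - 4\right) \left(-39626\right) = \left(6 - 4\right) \left(-39626\right) = 2 \left(-39626\right) = -79252$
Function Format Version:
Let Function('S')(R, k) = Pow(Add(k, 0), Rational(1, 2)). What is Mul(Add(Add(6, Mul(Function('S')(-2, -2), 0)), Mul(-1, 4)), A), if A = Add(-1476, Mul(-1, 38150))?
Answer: -79252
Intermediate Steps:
Function('S')(R, k) = Pow(k, Rational(1, 2))
A = -39626 (A = Add(-1476, -38150) = -39626)
Mul(Add(Add(6, Mul(Function('S')(-2, -2), 0)), Mul(-1, 4)), A) = Mul(Add(Add(6, Mul(Pow(-2, Rational(1, 2)), 0)), Mul(-1, 4)), -39626) = Mul(Add(Add(6, Mul(Mul(I, Pow(2, Rational(1, 2))), 0)), -4), -39626) = Mul(Add(Add(6, 0), -4), -39626) = Mul(Add(6, -4), -39626) = Mul(2, -39626) = -79252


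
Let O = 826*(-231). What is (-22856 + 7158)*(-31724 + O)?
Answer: 3493275940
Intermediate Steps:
O = -190806
(-22856 + 7158)*(-31724 + O) = (-22856 + 7158)*(-31724 - 190806) = -15698*(-222530) = 3493275940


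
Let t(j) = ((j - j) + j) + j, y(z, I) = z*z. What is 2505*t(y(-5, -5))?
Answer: 125250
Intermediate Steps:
y(z, I) = z²
t(j) = 2*j (t(j) = (0 + j) + j = j + j = 2*j)
2505*t(y(-5, -5)) = 2505*(2*(-5)²) = 2505*(2*25) = 2505*50 = 125250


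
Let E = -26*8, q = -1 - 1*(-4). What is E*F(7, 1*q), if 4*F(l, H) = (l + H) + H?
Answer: -676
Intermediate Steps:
q = 3 (q = -1 + 4 = 3)
E = -208
F(l, H) = H/2 + l/4 (F(l, H) = ((l + H) + H)/4 = ((H + l) + H)/4 = (l + 2*H)/4 = H/2 + l/4)
E*F(7, 1*q) = -208*((1*3)/2 + (1/4)*7) = -208*((1/2)*3 + 7/4) = -208*(3/2 + 7/4) = -208*13/4 = -676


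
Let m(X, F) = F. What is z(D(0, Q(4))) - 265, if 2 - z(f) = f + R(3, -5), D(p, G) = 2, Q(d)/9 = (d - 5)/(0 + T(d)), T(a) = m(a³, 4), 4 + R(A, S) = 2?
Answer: -263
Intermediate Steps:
R(A, S) = -2 (R(A, S) = -4 + 2 = -2)
T(a) = 4
Q(d) = -45/4 + 9*d/4 (Q(d) = 9*((d - 5)/(0 + 4)) = 9*((-5 + d)/4) = 9*((-5 + d)*(¼)) = 9*(-5/4 + d/4) = -45/4 + 9*d/4)
z(f) = 4 - f (z(f) = 2 - (f - 2) = 2 - (-2 + f) = 2 + (2 - f) = 4 - f)
z(D(0, Q(4))) - 265 = (4 - 1*2) - 265 = (4 - 2) - 265 = 2 - 265 = -263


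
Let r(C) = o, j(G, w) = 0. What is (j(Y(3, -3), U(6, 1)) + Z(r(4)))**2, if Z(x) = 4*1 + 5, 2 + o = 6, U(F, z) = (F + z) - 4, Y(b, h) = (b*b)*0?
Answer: 81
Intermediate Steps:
Y(b, h) = 0 (Y(b, h) = b**2*0 = 0)
U(F, z) = -4 + F + z
o = 4 (o = -2 + 6 = 4)
r(C) = 4
Z(x) = 9 (Z(x) = 4 + 5 = 9)
(j(Y(3, -3), U(6, 1)) + Z(r(4)))**2 = (0 + 9)**2 = 9**2 = 81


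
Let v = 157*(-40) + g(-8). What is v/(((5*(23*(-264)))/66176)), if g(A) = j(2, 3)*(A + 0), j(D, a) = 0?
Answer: 944512/69 ≈ 13689.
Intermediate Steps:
g(A) = 0 (g(A) = 0*(A + 0) = 0*A = 0)
v = -6280 (v = 157*(-40) + 0 = -6280 + 0 = -6280)
v/(((5*(23*(-264)))/66176)) = -6280/((5*(23*(-264)))/66176) = -6280/((5*(-6072))*(1/66176)) = -6280/((-30360*1/66176)) = -6280/(-345/752) = -6280*(-752/345) = 944512/69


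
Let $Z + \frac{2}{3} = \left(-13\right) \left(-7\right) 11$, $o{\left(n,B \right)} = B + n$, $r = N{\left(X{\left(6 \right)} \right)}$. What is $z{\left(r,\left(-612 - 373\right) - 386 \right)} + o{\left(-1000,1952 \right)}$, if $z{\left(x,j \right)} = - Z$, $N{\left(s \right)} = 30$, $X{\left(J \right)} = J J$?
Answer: $- \frac{145}{3} \approx -48.333$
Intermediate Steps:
$X{\left(J \right)} = J^{2}$
$r = 30$
$Z = \frac{3001}{3}$ ($Z = - \frac{2}{3} + \left(-13\right) \left(-7\right) 11 = - \frac{2}{3} + 91 \cdot 11 = - \frac{2}{3} + 1001 = \frac{3001}{3} \approx 1000.3$)
$z{\left(x,j \right)} = - \frac{3001}{3}$ ($z{\left(x,j \right)} = \left(-1\right) \frac{3001}{3} = - \frac{3001}{3}$)
$z{\left(r,\left(-612 - 373\right) - 386 \right)} + o{\left(-1000,1952 \right)} = - \frac{3001}{3} + \left(1952 - 1000\right) = - \frac{3001}{3} + 952 = - \frac{145}{3}$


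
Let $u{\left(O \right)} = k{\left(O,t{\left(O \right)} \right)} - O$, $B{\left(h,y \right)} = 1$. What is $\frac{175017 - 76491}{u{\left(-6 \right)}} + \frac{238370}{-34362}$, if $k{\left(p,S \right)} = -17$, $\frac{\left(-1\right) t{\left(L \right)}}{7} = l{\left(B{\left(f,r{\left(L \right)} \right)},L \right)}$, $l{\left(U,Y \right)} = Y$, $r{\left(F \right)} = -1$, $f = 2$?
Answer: $- \frac{1694086241}{188991} \approx -8963.8$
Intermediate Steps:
$t{\left(L \right)} = - 7 L$
$u{\left(O \right)} = -17 - O$
$\frac{175017 - 76491}{u{\left(-6 \right)}} + \frac{238370}{-34362} = \frac{175017 - 76491}{-17 - -6} + \frac{238370}{-34362} = \frac{98526}{-17 + 6} + 238370 \left(- \frac{1}{34362}\right) = \frac{98526}{-11} - \frac{119185}{17181} = 98526 \left(- \frac{1}{11}\right) - \frac{119185}{17181} = - \frac{98526}{11} - \frac{119185}{17181} = - \frac{1694086241}{188991}$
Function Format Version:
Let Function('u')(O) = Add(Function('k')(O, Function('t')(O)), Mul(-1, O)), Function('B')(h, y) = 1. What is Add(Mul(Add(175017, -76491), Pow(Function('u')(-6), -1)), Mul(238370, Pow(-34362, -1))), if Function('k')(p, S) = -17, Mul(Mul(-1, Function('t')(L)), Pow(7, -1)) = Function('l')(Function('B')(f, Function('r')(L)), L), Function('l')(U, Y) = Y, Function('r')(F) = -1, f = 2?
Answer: Rational(-1694086241, 188991) ≈ -8963.8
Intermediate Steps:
Function('t')(L) = Mul(-7, L)
Function('u')(O) = Add(-17, Mul(-1, O))
Add(Mul(Add(175017, -76491), Pow(Function('u')(-6), -1)), Mul(238370, Pow(-34362, -1))) = Add(Mul(Add(175017, -76491), Pow(Add(-17, Mul(-1, -6)), -1)), Mul(238370, Pow(-34362, -1))) = Add(Mul(98526, Pow(Add(-17, 6), -1)), Mul(238370, Rational(-1, 34362))) = Add(Mul(98526, Pow(-11, -1)), Rational(-119185, 17181)) = Add(Mul(98526, Rational(-1, 11)), Rational(-119185, 17181)) = Add(Rational(-98526, 11), Rational(-119185, 17181)) = Rational(-1694086241, 188991)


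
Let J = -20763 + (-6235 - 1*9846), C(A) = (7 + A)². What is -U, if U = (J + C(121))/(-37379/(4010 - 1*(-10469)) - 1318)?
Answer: -98746780/6373567 ≈ -15.493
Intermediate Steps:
J = -36844 (J = -20763 + (-6235 - 9846) = -20763 - 16081 = -36844)
U = 98746780/6373567 (U = (-36844 + (7 + 121)²)/(-37379/(4010 - 1*(-10469)) - 1318) = (-36844 + 128²)/(-37379/(4010 + 10469) - 1318) = (-36844 + 16384)/(-37379/14479 - 1318) = -20460/(-37379*1/14479 - 1318) = -20460/(-37379/14479 - 1318) = -20460/(-19120701/14479) = -20460*(-14479/19120701) = 98746780/6373567 ≈ 15.493)
-U = -1*98746780/6373567 = -98746780/6373567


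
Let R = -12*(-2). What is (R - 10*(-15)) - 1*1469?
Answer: -1295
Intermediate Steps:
R = 24
(R - 10*(-15)) - 1*1469 = (24 - 10*(-15)) - 1*1469 = (24 + 150) - 1469 = 174 - 1469 = -1295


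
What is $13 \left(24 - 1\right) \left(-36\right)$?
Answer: $-10764$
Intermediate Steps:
$13 \left(24 - 1\right) \left(-36\right) = 13 \cdot 23 \left(-36\right) = 299 \left(-36\right) = -10764$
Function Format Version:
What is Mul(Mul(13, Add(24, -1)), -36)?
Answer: -10764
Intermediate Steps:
Mul(Mul(13, Add(24, -1)), -36) = Mul(Mul(13, 23), -36) = Mul(299, -36) = -10764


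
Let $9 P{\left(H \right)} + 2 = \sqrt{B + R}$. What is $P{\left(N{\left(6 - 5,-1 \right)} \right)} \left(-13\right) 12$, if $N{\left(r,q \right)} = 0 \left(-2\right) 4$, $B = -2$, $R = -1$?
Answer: $\frac{104}{3} - \frac{52 i \sqrt{3}}{3} \approx 34.667 - 30.022 i$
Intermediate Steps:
$N{\left(r,q \right)} = 0$ ($N{\left(r,q \right)} = 0 \cdot 4 = 0$)
$P{\left(H \right)} = - \frac{2}{9} + \frac{i \sqrt{3}}{9}$ ($P{\left(H \right)} = - \frac{2}{9} + \frac{\sqrt{-2 - 1}}{9} = - \frac{2}{9} + \frac{\sqrt{-3}}{9} = - \frac{2}{9} + \frac{i \sqrt{3}}{9}$)
$P{\left(N{\left(6 - 5,-1 \right)} \right)} \left(-13\right) 12 = \left(- \frac{2}{9} + \frac{i \sqrt{3}}{9}\right) \left(-13\right) 12 = \left(\frac{26}{9} - \frac{13 i \sqrt{3}}{9}\right) 12 = \frac{104}{3} - \frac{52 i \sqrt{3}}{3}$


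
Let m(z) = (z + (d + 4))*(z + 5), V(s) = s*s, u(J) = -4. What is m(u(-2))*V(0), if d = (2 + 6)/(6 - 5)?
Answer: 0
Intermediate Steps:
d = 8 (d = 8/1 = 1*8 = 8)
V(s) = s²
m(z) = (5 + z)*(12 + z) (m(z) = (z + (8 + 4))*(z + 5) = (z + 12)*(5 + z) = (12 + z)*(5 + z) = (5 + z)*(12 + z))
m(u(-2))*V(0) = (60 + (-4)² + 17*(-4))*0² = (60 + 16 - 68)*0 = 8*0 = 0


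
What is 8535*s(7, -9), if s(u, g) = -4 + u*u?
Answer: 384075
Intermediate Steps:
s(u, g) = -4 + u²
8535*s(7, -9) = 8535*(-4 + 7²) = 8535*(-4 + 49) = 8535*45 = 384075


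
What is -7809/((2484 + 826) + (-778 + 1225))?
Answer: -7809/3757 ≈ -2.0785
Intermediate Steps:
-7809/((2484 + 826) + (-778 + 1225)) = -7809/(3310 + 447) = -7809/3757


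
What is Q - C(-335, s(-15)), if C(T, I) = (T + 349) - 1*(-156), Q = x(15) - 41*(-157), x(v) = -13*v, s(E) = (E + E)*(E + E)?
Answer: 6072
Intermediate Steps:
s(E) = 4*E² (s(E) = (2*E)*(2*E) = 4*E²)
Q = 6242 (Q = -13*15 - 41*(-157) = -195 + 6437 = 6242)
C(T, I) = 505 + T (C(T, I) = (349 + T) + 156 = 505 + T)
Q - C(-335, s(-15)) = 6242 - (505 - 335) = 6242 - 1*170 = 6242 - 170 = 6072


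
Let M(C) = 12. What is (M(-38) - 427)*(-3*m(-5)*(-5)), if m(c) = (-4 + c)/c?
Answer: -11205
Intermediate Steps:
m(c) = (-4 + c)/c
(M(-38) - 427)*(-3*m(-5)*(-5)) = (12 - 427)*(-3*(-4 - 5)/(-5)*(-5)) = -415*(-(-3)*(-9)/5)*(-5) = -415*(-3*9/5)*(-5) = -(-2241)*(-5) = -415*27 = -11205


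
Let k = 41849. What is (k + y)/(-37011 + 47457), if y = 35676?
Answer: 77525/10446 ≈ 7.4215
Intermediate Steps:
(k + y)/(-37011 + 47457) = (41849 + 35676)/(-37011 + 47457) = 77525/10446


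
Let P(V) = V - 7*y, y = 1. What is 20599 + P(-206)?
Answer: 20386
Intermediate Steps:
P(V) = -7 + V (P(V) = V - 7*1 = V - 7 = -7 + V)
20599 + P(-206) = 20599 + (-7 - 206) = 20599 - 213 = 20386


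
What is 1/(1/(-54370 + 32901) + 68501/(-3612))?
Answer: -11078004/210093083 ≈ -0.052729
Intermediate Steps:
1/(1/(-54370 + 32901) + 68501/(-3612)) = 1/(1/(-21469) + 68501*(-1/3612)) = 1/(-1/21469 - 68501/3612) = 1/(-210093083/11078004) = -11078004/210093083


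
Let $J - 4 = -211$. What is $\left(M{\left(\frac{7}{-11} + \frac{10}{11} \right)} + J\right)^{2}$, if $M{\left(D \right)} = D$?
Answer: $\frac{5171076}{121} \approx 42736.0$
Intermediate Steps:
$J = -207$ ($J = 4 - 211 = -207$)
$\left(M{\left(\frac{7}{-11} + \frac{10}{11} \right)} + J\right)^{2} = \left(\left(\frac{7}{-11} + \frac{10}{11}\right) - 207\right)^{2} = \left(\left(7 \left(- \frac{1}{11}\right) + 10 \cdot \frac{1}{11}\right) - 207\right)^{2} = \left(\left(- \frac{7}{11} + \frac{10}{11}\right) - 207\right)^{2} = \left(\frac{3}{11} - 207\right)^{2} = \left(- \frac{2274}{11}\right)^{2} = \frac{5171076}{121}$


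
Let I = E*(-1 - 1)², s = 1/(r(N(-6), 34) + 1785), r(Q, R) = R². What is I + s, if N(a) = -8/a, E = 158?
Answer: 1858713/2941 ≈ 632.00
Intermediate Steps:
s = 1/2941 (s = 1/(34² + 1785) = 1/(1156 + 1785) = 1/2941 ≈ 0.00034002)
I = 632 (I = 158*(-1 - 1)² = 158*(-2)² = 158*4 = 632)
I + s = 632 + 1/2941 = 1858713/2941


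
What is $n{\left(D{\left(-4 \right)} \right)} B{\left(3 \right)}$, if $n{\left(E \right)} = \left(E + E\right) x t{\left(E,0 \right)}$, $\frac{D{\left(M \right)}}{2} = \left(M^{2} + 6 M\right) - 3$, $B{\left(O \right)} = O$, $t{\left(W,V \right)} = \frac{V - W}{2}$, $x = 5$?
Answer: $-7260$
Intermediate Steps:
$t{\left(W,V \right)} = \frac{V}{2} - \frac{W}{2}$ ($t{\left(W,V \right)} = \left(V - W\right) \frac{1}{2} = \frac{V}{2} - \frac{W}{2}$)
$D{\left(M \right)} = -6 + 2 M^{2} + 12 M$ ($D{\left(M \right)} = 2 \left(\left(M^{2} + 6 M\right) - 3\right) = 2 \left(-3 + M^{2} + 6 M\right) = -6 + 2 M^{2} + 12 M$)
$n{\left(E \right)} = - 5 E^{2}$ ($n{\left(E \right)} = \left(E + E\right) 5 \left(\frac{1}{2} \cdot 0 - \frac{E}{2}\right) = 2 E 5 \left(0 - \frac{E}{2}\right) = 10 E \left(- \frac{E}{2}\right) = - 5 E^{2}$)
$n{\left(D{\left(-4 \right)} \right)} B{\left(3 \right)} = - 5 \left(-6 + 2 \left(-4\right)^{2} + 12 \left(-4\right)\right)^{2} \cdot 3 = - 5 \left(-6 + 2 \cdot 16 - 48\right)^{2} \cdot 3 = - 5 \left(-6 + 32 - 48\right)^{2} \cdot 3 = - 5 \left(-22\right)^{2} \cdot 3 = \left(-5\right) 484 \cdot 3 = \left(-2420\right) 3 = -7260$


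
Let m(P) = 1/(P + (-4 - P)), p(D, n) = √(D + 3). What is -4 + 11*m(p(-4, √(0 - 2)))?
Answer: -27/4 ≈ -6.7500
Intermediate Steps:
p(D, n) = √(3 + D)
m(P) = -¼ (m(P) = 1/(-4) = -¼)
-4 + 11*m(p(-4, √(0 - 2))) = -4 + 11*(-¼) = -4 - 11/4 = -27/4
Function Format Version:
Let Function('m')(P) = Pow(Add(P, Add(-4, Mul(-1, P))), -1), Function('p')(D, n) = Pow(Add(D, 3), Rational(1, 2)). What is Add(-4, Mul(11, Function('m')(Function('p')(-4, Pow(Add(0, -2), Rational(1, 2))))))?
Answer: Rational(-27, 4) ≈ -6.7500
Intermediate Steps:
Function('p')(D, n) = Pow(Add(3, D), Rational(1, 2))
Function('m')(P) = Rational(-1, 4) (Function('m')(P) = Pow(-4, -1) = Rational(-1, 4))
Add(-4, Mul(11, Function('m')(Function('p')(-4, Pow(Add(0, -2), Rational(1, 2)))))) = Add(-4, Mul(11, Rational(-1, 4))) = Add(-4, Rational(-11, 4)) = Rational(-27, 4)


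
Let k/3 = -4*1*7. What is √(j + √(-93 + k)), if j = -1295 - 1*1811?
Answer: √(-3106 + I*√177) ≈ 0.1194 + 55.732*I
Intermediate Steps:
j = -3106 (j = -1295 - 1811 = -3106)
k = -84 (k = 3*(-4*1*7) = 3*(-4*7) = 3*(-28) = -84)
√(j + √(-93 + k)) = √(-3106 + √(-93 - 84)) = √(-3106 + √(-177)) = √(-3106 + I*√177)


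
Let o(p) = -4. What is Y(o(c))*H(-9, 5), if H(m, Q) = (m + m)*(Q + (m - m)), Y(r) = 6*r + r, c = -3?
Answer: 2520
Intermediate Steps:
Y(r) = 7*r
H(m, Q) = 2*Q*m (H(m, Q) = (2*m)*(Q + 0) = (2*m)*Q = 2*Q*m)
Y(o(c))*H(-9, 5) = (7*(-4))*(2*5*(-9)) = -28*(-90) = 2520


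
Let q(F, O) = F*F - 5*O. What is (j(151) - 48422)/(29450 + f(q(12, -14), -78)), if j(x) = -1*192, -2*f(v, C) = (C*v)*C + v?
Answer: 48614/621645 ≈ 0.078202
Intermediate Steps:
q(F, O) = F² - 5*O
f(v, C) = -v/2 - v*C²/2 (f(v, C) = -((C*v)*C + v)/2 = -(v*C² + v)/2 = -(v + v*C²)/2 = -v/2 - v*C²/2)
j(x) = -192
(j(151) - 48422)/(29450 + f(q(12, -14), -78)) = (-192 - 48422)/(29450 - (12² - 5*(-14))*(1 + (-78)²)/2) = -48614/(29450 - (144 + 70)*(1 + 6084)/2) = -48614/(29450 - ½*214*6085) = -48614/(29450 - 651095) = -48614/(-621645) = -48614*(-1/621645) = 48614/621645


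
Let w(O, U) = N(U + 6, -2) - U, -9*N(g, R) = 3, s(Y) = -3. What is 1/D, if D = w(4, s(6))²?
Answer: 9/64 ≈ 0.14063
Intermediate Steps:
N(g, R) = -⅓ (N(g, R) = -⅑*3 = -⅓)
w(O, U) = -⅓ - U
D = 64/9 (D = (-⅓ - 1*(-3))² = (-⅓ + 3)² = (8/3)² = 64/9 ≈ 7.1111)
1/D = 1/(64/9) = 9/64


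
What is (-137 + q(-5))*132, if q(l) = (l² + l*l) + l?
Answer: -12144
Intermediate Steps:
q(l) = l + 2*l² (q(l) = (l² + l²) + l = 2*l² + l = l + 2*l²)
(-137 + q(-5))*132 = (-137 - 5*(1 + 2*(-5)))*132 = (-137 - 5*(1 - 10))*132 = (-137 - 5*(-9))*132 = (-137 + 45)*132 = -92*132 = -12144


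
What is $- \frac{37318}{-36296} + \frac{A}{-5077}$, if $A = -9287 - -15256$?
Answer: $- \frac{13593669}{92137396} \approx -0.14754$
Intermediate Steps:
$A = 5969$ ($A = -9287 + 15256 = 5969$)
$- \frac{37318}{-36296} + \frac{A}{-5077} = - \frac{37318}{-36296} + \frac{5969}{-5077} = \left(-37318\right) \left(- \frac{1}{36296}\right) + 5969 \left(- \frac{1}{5077}\right) = \frac{18659}{18148} - \frac{5969}{5077} = - \frac{13593669}{92137396}$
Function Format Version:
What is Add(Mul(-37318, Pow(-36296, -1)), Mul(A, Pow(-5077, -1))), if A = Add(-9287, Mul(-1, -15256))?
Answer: Rational(-13593669, 92137396) ≈ -0.14754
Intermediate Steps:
A = 5969 (A = Add(-9287, 15256) = 5969)
Add(Mul(-37318, Pow(-36296, -1)), Mul(A, Pow(-5077, -1))) = Add(Mul(-37318, Pow(-36296, -1)), Mul(5969, Pow(-5077, -1))) = Add(Mul(-37318, Rational(-1, 36296)), Mul(5969, Rational(-1, 5077))) = Add(Rational(18659, 18148), Rational(-5969, 5077)) = Rational(-13593669, 92137396)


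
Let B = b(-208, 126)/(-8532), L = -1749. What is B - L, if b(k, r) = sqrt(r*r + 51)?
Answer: 1749 - sqrt(15927)/8532 ≈ 1749.0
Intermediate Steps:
b(k, r) = sqrt(51 + r**2) (b(k, r) = sqrt(r**2 + 51) = sqrt(51 + r**2))
B = -sqrt(15927)/8532 (B = sqrt(51 + 126**2)/(-8532) = sqrt(51 + 15876)*(-1/8532) = sqrt(15927)*(-1/8532) = -sqrt(15927)/8532 ≈ -0.014792)
B - L = -sqrt(15927)/8532 - 1*(-1749) = -sqrt(15927)/8532 + 1749 = 1749 - sqrt(15927)/8532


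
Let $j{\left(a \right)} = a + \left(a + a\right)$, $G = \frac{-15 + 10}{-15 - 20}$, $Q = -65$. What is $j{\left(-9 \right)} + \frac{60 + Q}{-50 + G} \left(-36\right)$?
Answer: $- \frac{10683}{349} \approx -30.61$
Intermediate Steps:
$G = \frac{1}{7}$ ($G = - \frac{5}{-35} = \left(-5\right) \left(- \frac{1}{35}\right) = \frac{1}{7} \approx 0.14286$)
$j{\left(a \right)} = 3 a$ ($j{\left(a \right)} = a + 2 a = 3 a$)
$j{\left(-9 \right)} + \frac{60 + Q}{-50 + G} \left(-36\right) = 3 \left(-9\right) + \frac{60 - 65}{-50 + \frac{1}{7}} \left(-36\right) = -27 + - \frac{5}{- \frac{349}{7}} \left(-36\right) = -27 + \left(-5\right) \left(- \frac{7}{349}\right) \left(-36\right) = -27 + \frac{35}{349} \left(-36\right) = -27 - \frac{1260}{349} = - \frac{10683}{349}$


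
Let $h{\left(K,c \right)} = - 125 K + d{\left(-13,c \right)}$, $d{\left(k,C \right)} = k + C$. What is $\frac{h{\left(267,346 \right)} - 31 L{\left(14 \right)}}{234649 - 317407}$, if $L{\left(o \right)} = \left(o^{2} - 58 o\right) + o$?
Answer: $\frac{7190}{41379} \approx 0.17376$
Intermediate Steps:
$d{\left(k,C \right)} = C + k$
$L{\left(o \right)} = o^{2} - 57 o$
$h{\left(K,c \right)} = -13 + c - 125 K$ ($h{\left(K,c \right)} = - 125 K + \left(c - 13\right) = - 125 K + \left(-13 + c\right) = -13 + c - 125 K$)
$\frac{h{\left(267,346 \right)} - 31 L{\left(14 \right)}}{234649 - 317407} = \frac{\left(-13 + 346 - 33375\right) - 31 \cdot 14 \left(-57 + 14\right)}{234649 - 317407} = \frac{\left(-13 + 346 - 33375\right) - 31 \cdot 14 \left(-43\right)}{-82758} = \left(-33042 - -18662\right) \left(- \frac{1}{82758}\right) = \left(-33042 + 18662\right) \left(- \frac{1}{82758}\right) = \left(-14380\right) \left(- \frac{1}{82758}\right) = \frac{7190}{41379}$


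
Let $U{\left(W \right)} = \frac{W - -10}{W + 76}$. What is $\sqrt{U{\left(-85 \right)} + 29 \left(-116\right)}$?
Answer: $\frac{i \sqrt{30201}}{3} \approx 57.928 i$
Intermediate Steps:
$U{\left(W \right)} = \frac{10 + W}{76 + W}$ ($U{\left(W \right)} = \frac{W + 10}{76 + W} = \frac{10 + W}{76 + W}$)
$\sqrt{U{\left(-85 \right)} + 29 \left(-116\right)} = \sqrt{\frac{10 - 85}{76 - 85} + 29 \left(-116\right)} = \sqrt{\frac{1}{-9} \left(-75\right) - 3364} = \sqrt{\left(- \frac{1}{9}\right) \left(-75\right) - 3364} = \sqrt{\frac{25}{3} - 3364} = \sqrt{- \frac{10067}{3}} = \frac{i \sqrt{30201}}{3}$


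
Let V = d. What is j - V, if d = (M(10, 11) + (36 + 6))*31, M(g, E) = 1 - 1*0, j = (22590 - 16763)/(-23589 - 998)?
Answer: -32780298/24587 ≈ -1333.2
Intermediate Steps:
j = -5827/24587 (j = 5827/(-24587) = 5827*(-1/24587) = -5827/24587 ≈ -0.23700)
M(g, E) = 1 (M(g, E) = 1 + 0 = 1)
d = 1333 (d = (1 + (36 + 6))*31 = (1 + 42)*31 = 43*31 = 1333)
V = 1333
j - V = -5827/24587 - 1*1333 = -5827/24587 - 1333 = -32780298/24587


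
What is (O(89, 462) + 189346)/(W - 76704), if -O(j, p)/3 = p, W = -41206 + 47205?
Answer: -37592/14141 ≈ -2.6584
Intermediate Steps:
W = 5999
O(j, p) = -3*p
(O(89, 462) + 189346)/(W - 76704) = (-3*462 + 189346)/(5999 - 76704) = (-1386 + 189346)/(-70705) = 187960*(-1/70705) = -37592/14141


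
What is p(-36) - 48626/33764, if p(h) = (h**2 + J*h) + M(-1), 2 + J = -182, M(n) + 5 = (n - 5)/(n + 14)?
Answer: 1736656029/219466 ≈ 7913.1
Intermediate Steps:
M(n) = -5 + (-5 + n)/(14 + n) (M(n) = -5 + (n - 5)/(n + 14) = -5 + (-5 + n)/(14 + n))
J = -184 (J = -2 - 182 = -184)
p(h) = -71/13 + h**2 - 184*h (p(h) = (h**2 - 184*h) + (-75 - 4*(-1))/(14 - 1) = (h**2 - 184*h) + (-75 + 4)/13 = (h**2 - 184*h) + (1/13)*(-71) = (h**2 - 184*h) - 71/13 = -71/13 + h**2 - 184*h)
p(-36) - 48626/33764 = (-71/13 + (-36)**2 - 184*(-36)) - 48626/33764 = (-71/13 + 1296 + 6624) - 48626/33764 = 102889/13 - 1*24313/16882 = 102889/13 - 24313/16882 = 1736656029/219466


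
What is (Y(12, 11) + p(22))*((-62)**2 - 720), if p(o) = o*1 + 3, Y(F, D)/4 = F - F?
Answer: 78100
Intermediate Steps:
Y(F, D) = 0 (Y(F, D) = 4*(F - F) = 4*0 = 0)
p(o) = 3 + o (p(o) = o + 3 = 3 + o)
(Y(12, 11) + p(22))*((-62)**2 - 720) = (0 + (3 + 22))*((-62)**2 - 720) = (0 + 25)*(3844 - 720) = 25*3124 = 78100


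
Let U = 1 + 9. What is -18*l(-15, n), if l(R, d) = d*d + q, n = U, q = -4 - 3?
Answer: -1674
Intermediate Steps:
q = -7
U = 10
n = 10
l(R, d) = -7 + d**2 (l(R, d) = d*d - 7 = d**2 - 7 = -7 + d**2)
-18*l(-15, n) = -18*(-7 + 10**2) = -18*(-7 + 100) = -18*93 = -1674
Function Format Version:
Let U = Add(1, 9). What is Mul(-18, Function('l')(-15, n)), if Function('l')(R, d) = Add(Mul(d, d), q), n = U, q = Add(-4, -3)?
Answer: -1674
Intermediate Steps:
q = -7
U = 10
n = 10
Function('l')(R, d) = Add(-7, Pow(d, 2)) (Function('l')(R, d) = Add(Mul(d, d), -7) = Add(Pow(d, 2), -7) = Add(-7, Pow(d, 2)))
Mul(-18, Function('l')(-15, n)) = Mul(-18, Add(-7, Pow(10, 2))) = Mul(-18, Add(-7, 100)) = Mul(-18, 93) = -1674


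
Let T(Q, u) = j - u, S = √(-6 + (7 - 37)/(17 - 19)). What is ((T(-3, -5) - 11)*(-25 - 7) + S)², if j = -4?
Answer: 104329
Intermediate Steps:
S = 3 (S = √(-6 - 30/(-2)) = √(-6 - 30*(-½)) = √(-6 + 15) = √9 = 3)
T(Q, u) = -4 - u
((T(-3, -5) - 11)*(-25 - 7) + S)² = (((-4 - 1*(-5)) - 11)*(-25 - 7) + 3)² = (((-4 + 5) - 11)*(-32) + 3)² = ((1 - 11)*(-32) + 3)² = (-10*(-32) + 3)² = (320 + 3)² = 323² = 104329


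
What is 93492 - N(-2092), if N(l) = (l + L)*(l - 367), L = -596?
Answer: -6516300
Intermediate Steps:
N(l) = (-596 + l)*(-367 + l) (N(l) = (l - 596)*(l - 367) = (-596 + l)*(-367 + l))
93492 - N(-2092) = 93492 - (218732 + (-2092)² - 963*(-2092)) = 93492 - (218732 + 4376464 + 2014596) = 93492 - 1*6609792 = 93492 - 6609792 = -6516300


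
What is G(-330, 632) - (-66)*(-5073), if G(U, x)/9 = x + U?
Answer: -332100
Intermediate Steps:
G(U, x) = 9*U + 9*x (G(U, x) = 9*(x + U) = 9*(U + x) = 9*U + 9*x)
G(-330, 632) - (-66)*(-5073) = (9*(-330) + 9*632) - (-66)*(-5073) = (-2970 + 5688) - 1*334818 = 2718 - 334818 = -332100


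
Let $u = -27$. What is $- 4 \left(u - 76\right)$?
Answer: $412$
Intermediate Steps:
$- 4 \left(u - 76\right) = - 4 \left(-27 - 76\right) = \left(-4\right) \left(-103\right) = 412$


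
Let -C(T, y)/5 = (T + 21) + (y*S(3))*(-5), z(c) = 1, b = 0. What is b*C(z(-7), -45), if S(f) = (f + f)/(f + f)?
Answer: 0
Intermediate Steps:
S(f) = 1 (S(f) = (2*f)/((2*f)) = (2*f)*(1/(2*f)) = 1)
C(T, y) = -105 - 5*T + 25*y (C(T, y) = -5*((T + 21) + (y*1)*(-5)) = -5*((21 + T) + y*(-5)) = -5*((21 + T) - 5*y) = -5*(21 + T - 5*y) = -105 - 5*T + 25*y)
b*C(z(-7), -45) = 0*(-105 - 5*1 + 25*(-45)) = 0*(-105 - 5 - 1125) = 0*(-1235) = 0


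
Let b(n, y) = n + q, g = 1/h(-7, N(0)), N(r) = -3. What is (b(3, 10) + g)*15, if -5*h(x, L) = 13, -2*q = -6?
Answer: 1095/13 ≈ 84.231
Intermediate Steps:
q = 3 (q = -½*(-6) = 3)
h(x, L) = -13/5 (h(x, L) = -⅕*13 = -13/5)
g = -5/13 (g = 1/(-13/5) = -5/13 ≈ -0.38462)
b(n, y) = 3 + n (b(n, y) = n + 3 = 3 + n)
(b(3, 10) + g)*15 = ((3 + 3) - 5/13)*15 = (6 - 5/13)*15 = (73/13)*15 = 1095/13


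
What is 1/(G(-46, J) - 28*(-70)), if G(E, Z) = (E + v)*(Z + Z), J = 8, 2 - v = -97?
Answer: 1/2808 ≈ 0.00035613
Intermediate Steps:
v = 99 (v = 2 - 1*(-97) = 2 + 97 = 99)
G(E, Z) = 2*Z*(99 + E) (G(E, Z) = (E + 99)*(Z + Z) = (99 + E)*(2*Z) = 2*Z*(99 + E))
1/(G(-46, J) - 28*(-70)) = 1/(2*8*(99 - 46) - 28*(-70)) = 1/(2*8*53 + 1960) = 1/(848 + 1960) = 1/2808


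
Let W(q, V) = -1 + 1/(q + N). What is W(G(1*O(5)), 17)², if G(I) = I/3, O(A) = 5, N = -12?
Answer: 1156/961 ≈ 1.2029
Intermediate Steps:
G(I) = I/3 (G(I) = I*(⅓) = I/3)
W(q, V) = -1 + 1/(-12 + q) (W(q, V) = -1 + 1/(q - 12) = -1 + 1/(-12 + q))
W(G(1*O(5)), 17)² = ((13 - 1*5/3)/(-12 + (1*5)/3))² = ((13 - 5/3)/(-12 + (⅓)*5))² = ((13 - 1*5/3)/(-12 + 5/3))² = ((13 - 5/3)/(-31/3))² = (-3/31*34/3)² = (-34/31)² = 1156/961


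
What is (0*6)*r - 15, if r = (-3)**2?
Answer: -15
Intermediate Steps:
r = 9
(0*6)*r - 15 = (0*6)*9 - 15 = 0*9 - 15 = 0 - 15 = -15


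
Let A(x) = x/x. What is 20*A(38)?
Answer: 20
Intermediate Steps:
A(x) = 1
20*A(38) = 20*1 = 20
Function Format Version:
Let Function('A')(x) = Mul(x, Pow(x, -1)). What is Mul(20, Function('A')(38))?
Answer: 20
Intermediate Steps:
Function('A')(x) = 1
Mul(20, Function('A')(38)) = Mul(20, 1) = 20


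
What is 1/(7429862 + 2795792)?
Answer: 1/10225654 ≈ 9.7793e-8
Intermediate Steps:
1/(7429862 + 2795792) = 1/10225654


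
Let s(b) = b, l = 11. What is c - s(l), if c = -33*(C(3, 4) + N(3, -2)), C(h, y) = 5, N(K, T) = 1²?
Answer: -209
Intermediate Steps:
N(K, T) = 1
c = -198 (c = -33*(5 + 1) = -33*6 = -198)
c - s(l) = -198 - 1*11 = -198 - 11 = -209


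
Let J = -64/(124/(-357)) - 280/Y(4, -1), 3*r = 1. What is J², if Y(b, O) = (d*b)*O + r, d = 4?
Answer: 86732606016/2122849 ≈ 40857.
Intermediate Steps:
r = ⅓ (r = (⅓)*1 = ⅓ ≈ 0.33333)
Y(b, O) = ⅓ + 4*O*b (Y(b, O) = (4*b)*O + ⅓ = 4*O*b + ⅓ = ⅓ + 4*O*b)
J = 294504/1457 (J = -64/(124/(-357)) - 280/(⅓ + 4*(-1)*4) = -64/(124*(-1/357)) - 280/(⅓ - 16) = -64/(-124/357) - 280/((1*(-47/3))*1) = -64*(-357/124) - 280/((-47/3*1)) = 5712/31 - 280/(-47/3) = 5712/31 - 280*(-3/47) = 5712/31 + 840/47 = 294504/1457 ≈ 202.13)
J² = (294504/1457)² = 86732606016/2122849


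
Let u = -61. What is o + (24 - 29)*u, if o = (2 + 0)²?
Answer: 309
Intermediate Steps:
o = 4 (o = 2² = 4)
o + (24 - 29)*u = 4 + (24 - 29)*(-61) = 4 - 5*(-61) = 4 + 305 = 309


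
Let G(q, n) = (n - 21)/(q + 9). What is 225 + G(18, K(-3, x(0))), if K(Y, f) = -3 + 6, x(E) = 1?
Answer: 673/3 ≈ 224.33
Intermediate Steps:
K(Y, f) = 3
G(q, n) = (-21 + n)/(9 + q)
225 + G(18, K(-3, x(0))) = 225 + (-21 + 3)/(9 + 18) = 225 - 18/27 = 225 + (1/27)*(-18) = 225 - ⅔ = 673/3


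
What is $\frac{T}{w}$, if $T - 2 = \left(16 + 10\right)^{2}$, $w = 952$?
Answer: $\frac{339}{476} \approx 0.71218$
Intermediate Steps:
$T = 678$ ($T = 2 + \left(16 + 10\right)^{2} = 2 + 26^{2} = 2 + 676 = 678$)
$\frac{T}{w} = \frac{678}{952} = 678 \cdot \frac{1}{952} = \frac{339}{476}$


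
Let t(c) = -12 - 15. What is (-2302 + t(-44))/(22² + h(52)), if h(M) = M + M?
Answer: -2329/588 ≈ -3.9609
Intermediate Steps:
h(M) = 2*M
t(c) = -27
(-2302 + t(-44))/(22² + h(52)) = (-2302 - 27)/(22² + 2*52) = -2329/(484 + 104) = -2329/588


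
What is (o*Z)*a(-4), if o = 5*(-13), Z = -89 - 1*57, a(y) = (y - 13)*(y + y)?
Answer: 1290640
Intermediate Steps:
a(y) = 2*y*(-13 + y) (a(y) = (-13 + y)*(2*y) = 2*y*(-13 + y))
Z = -146 (Z = -89 - 57 = -146)
o = -65
(o*Z)*a(-4) = (-65*(-146))*(2*(-4)*(-13 - 4)) = 9490*(2*(-4)*(-17)) = 9490*136 = 1290640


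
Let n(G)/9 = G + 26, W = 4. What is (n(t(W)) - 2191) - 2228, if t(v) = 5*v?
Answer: -4005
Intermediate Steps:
n(G) = 234 + 9*G (n(G) = 9*(G + 26) = 9*(26 + G) = 234 + 9*G)
(n(t(W)) - 2191) - 2228 = ((234 + 9*(5*4)) - 2191) - 2228 = ((234 + 9*20) - 2191) - 2228 = ((234 + 180) - 2191) - 2228 = (414 - 2191) - 2228 = -1777 - 2228 = -4005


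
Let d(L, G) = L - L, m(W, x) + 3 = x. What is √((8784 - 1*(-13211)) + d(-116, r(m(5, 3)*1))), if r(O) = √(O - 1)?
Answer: √21995 ≈ 148.31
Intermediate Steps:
m(W, x) = -3 + x
r(O) = √(-1 + O)
d(L, G) = 0
√((8784 - 1*(-13211)) + d(-116, r(m(5, 3)*1))) = √((8784 - 1*(-13211)) + 0) = √((8784 + 13211) + 0) = √(21995 + 0) = √21995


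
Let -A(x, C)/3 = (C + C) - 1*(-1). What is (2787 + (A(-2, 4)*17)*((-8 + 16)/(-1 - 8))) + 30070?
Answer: 33265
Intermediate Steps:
A(x, C) = -3 - 6*C (A(x, C) = -3*((C + C) - 1*(-1)) = -3*(2*C + 1) = -3*(1 + 2*C) = -3 - 6*C)
(2787 + (A(-2, 4)*17)*((-8 + 16)/(-1 - 8))) + 30070 = (2787 + ((-3 - 6*4)*17)*((-8 + 16)/(-1 - 8))) + 30070 = (2787 + ((-3 - 24)*17)*(8/(-9))) + 30070 = (2787 + (-27*17)*(8*(-1/9))) + 30070 = (2787 - 459*(-8/9)) + 30070 = (2787 + 408) + 30070 = 3195 + 30070 = 33265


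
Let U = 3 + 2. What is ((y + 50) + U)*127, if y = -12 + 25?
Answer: 8636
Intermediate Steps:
y = 13
U = 5
((y + 50) + U)*127 = ((13 + 50) + 5)*127 = (63 + 5)*127 = 68*127 = 8636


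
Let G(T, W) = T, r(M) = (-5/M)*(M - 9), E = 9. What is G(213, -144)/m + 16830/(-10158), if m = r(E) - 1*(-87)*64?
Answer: -5085877/3142208 ≈ -1.6186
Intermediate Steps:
r(M) = -5*(-9 + M)/M (r(M) = (-5/M)*(-9 + M) = -5*(-9 + M)/M)
m = 5568 (m = (-5 + 45/9) - 1*(-87)*64 = (-5 + 45*(⅑)) + 87*64 = (-5 + 5) + 5568 = 0 + 5568 = 5568)
G(213, -144)/m + 16830/(-10158) = 213/5568 + 16830/(-10158) = 213*(1/5568) + 16830*(-1/10158) = 71/1856 - 2805/1693 = -5085877/3142208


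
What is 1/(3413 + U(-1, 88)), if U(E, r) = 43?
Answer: 1/3456 ≈ 0.00028935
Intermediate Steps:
1/(3413 + U(-1, 88)) = 1/(3413 + 43) = 1/3456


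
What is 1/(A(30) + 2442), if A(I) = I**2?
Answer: 1/3342 ≈ 0.00029922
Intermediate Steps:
1/(A(30) + 2442) = 1/(30**2 + 2442) = 1/(900 + 2442) = 1/3342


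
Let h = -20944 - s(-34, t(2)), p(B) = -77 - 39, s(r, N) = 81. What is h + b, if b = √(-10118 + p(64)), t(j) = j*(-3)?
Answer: -21025 + I*√10234 ≈ -21025.0 + 101.16*I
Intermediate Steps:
t(j) = -3*j
p(B) = -116
b = I*√10234 (b = √(-10118 - 116) = √(-10234) = I*√10234 ≈ 101.16*I)
h = -21025 (h = -20944 - 1*81 = -20944 - 81 = -21025)
h + b = -21025 + I*√10234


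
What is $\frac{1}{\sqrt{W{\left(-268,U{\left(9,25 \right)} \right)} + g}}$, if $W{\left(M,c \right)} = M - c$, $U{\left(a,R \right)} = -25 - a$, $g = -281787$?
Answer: $- \frac{i \sqrt{282021}}{282021} \approx - 0.001883 i$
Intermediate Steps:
$\frac{1}{\sqrt{W{\left(-268,U{\left(9,25 \right)} \right)} + g}} = \frac{1}{\sqrt{\left(-268 - \left(-25 - 9\right)\right) - 281787}} = \frac{1}{\sqrt{\left(-268 - -34\right) - 281787}} = \frac{1}{\sqrt{\left(-268 + 34\right) - 281787}} = \frac{1}{\sqrt{-234 - 281787}} = \frac{1}{\sqrt{-282021}} = \frac{1}{i \sqrt{282021}} = - \frac{i \sqrt{282021}}{282021}$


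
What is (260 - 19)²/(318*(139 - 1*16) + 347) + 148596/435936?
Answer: 2598612131/1433539208 ≈ 1.8127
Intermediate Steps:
(260 - 19)²/(318*(139 - 1*16) + 347) + 148596/435936 = 241²/(318*(139 - 16) + 347) + 148596*(1/435936) = 58081/(318*123 + 347) + 12383/36328 = 58081/(39114 + 347) + 12383/36328 = 58081/39461 + 12383/36328 = 2598612131/1433539208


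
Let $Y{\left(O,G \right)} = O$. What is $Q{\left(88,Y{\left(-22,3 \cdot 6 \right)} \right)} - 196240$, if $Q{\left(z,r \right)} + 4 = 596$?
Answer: $-195648$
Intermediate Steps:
$Q{\left(z,r \right)} = 592$ ($Q{\left(z,r \right)} = -4 + 596 = 592$)
$Q{\left(88,Y{\left(-22,3 \cdot 6 \right)} \right)} - 196240 = 592 - 196240 = -195648$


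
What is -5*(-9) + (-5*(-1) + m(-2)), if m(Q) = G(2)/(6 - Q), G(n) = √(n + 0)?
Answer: 50 + √2/8 ≈ 50.177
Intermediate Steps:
G(n) = √n
m(Q) = √2/(6 - Q)
-5*(-9) + (-5*(-1) + m(-2)) = -5*(-9) + (-5*(-1) - √2/(-6 - 2)) = 45 + (5 - 1*√2/(-8)) = 45 + (5 - 1*√2*(-⅛)) = 45 + (5 + √2/8) = 50 + √2/8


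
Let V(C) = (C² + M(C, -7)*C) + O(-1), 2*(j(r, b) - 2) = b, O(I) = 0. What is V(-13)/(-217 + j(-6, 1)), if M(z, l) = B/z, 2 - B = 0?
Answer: -114/143 ≈ -0.79720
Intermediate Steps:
B = 2 (B = 2 - 1*0 = 2 + 0 = 2)
M(z, l) = 2/z
j(r, b) = 2 + b/2
V(C) = 2 + C² (V(C) = (C² + (2/C)*C) + 0 = (C² + 2) + 0 = (2 + C²) + 0 = 2 + C²)
V(-13)/(-217 + j(-6, 1)) = (2 + (-13)²)/(-217 + (2 + (½)*1)) = (2 + 169)/(-217 + (2 + ½)) = 171/(-217 + 5/2) = 171/(-429/2) = -2/429*171 = -114/143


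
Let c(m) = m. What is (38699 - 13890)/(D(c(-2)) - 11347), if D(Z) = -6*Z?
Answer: -24809/11335 ≈ -2.1887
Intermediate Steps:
(38699 - 13890)/(D(c(-2)) - 11347) = (38699 - 13890)/(-6*(-2) - 11347) = 24809/(12 - 11347) = 24809/(-11335) = 24809*(-1/11335) = -24809/11335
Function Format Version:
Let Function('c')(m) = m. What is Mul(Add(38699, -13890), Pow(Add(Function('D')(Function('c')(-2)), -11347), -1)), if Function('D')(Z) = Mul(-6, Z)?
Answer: Rational(-24809, 11335) ≈ -2.1887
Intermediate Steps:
Mul(Add(38699, -13890), Pow(Add(Function('D')(Function('c')(-2)), -11347), -1)) = Mul(Add(38699, -13890), Pow(Add(Mul(-6, -2), -11347), -1)) = Mul(24809, Pow(Add(12, -11347), -1)) = Mul(24809, Pow(-11335, -1)) = Mul(24809, Rational(-1, 11335)) = Rational(-24809, 11335)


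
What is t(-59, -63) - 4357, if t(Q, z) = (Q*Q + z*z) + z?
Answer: 3030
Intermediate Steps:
t(Q, z) = z + Q² + z² (t(Q, z) = (Q² + z²) + z = z + Q² + z²)
t(-59, -63) - 4357 = (-63 + (-59)² + (-63)²) - 4357 = (-63 + 3481 + 3969) - 4357 = 7387 - 4357 = 3030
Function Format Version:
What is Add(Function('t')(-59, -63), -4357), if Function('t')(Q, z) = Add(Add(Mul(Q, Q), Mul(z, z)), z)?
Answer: 3030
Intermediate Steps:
Function('t')(Q, z) = Add(z, Pow(Q, 2), Pow(z, 2)) (Function('t')(Q, z) = Add(Add(Pow(Q, 2), Pow(z, 2)), z) = Add(z, Pow(Q, 2), Pow(z, 2)))
Add(Function('t')(-59, -63), -4357) = Add(Add(-63, Pow(-59, 2), Pow(-63, 2)), -4357) = Add(Add(-63, 3481, 3969), -4357) = Add(7387, -4357) = 3030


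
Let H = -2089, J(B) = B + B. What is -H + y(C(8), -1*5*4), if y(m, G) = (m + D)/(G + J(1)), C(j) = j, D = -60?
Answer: 18827/9 ≈ 2091.9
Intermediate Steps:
J(B) = 2*B
y(m, G) = (-60 + m)/(2 + G) (y(m, G) = (m - 60)/(G + 2*1) = (-60 + m)/(G + 2) = (-60 + m)/(2 + G))
-H + y(C(8), -1*5*4) = -1*(-2089) + (-60 + 8)/(2 - 1*5*4) = 2089 - 52/(2 - 5*4) = 2089 - 52/(2 - 20) = 2089 - 52/(-18) = 2089 - 1/18*(-52) = 2089 + 26/9 = 18827/9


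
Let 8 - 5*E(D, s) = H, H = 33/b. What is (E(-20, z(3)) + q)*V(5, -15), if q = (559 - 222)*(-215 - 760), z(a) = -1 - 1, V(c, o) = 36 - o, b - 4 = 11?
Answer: -418931646/25 ≈ -1.6757e+7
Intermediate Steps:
b = 15 (b = 4 + 11 = 15)
z(a) = -2
q = -328575 (q = 337*(-975) = -328575)
H = 11/5 (H = 33/15 = 33*(1/15) = 11/5 ≈ 2.2000)
E(D, s) = 29/25 (E(D, s) = 8/5 - ⅕*11/5 = 8/5 - 11/25 = 29/25)
(E(-20, z(3)) + q)*V(5, -15) = (29/25 - 328575)*(36 - 1*(-15)) = -8214346*(36 + 15)/25 = -8214346/25*51 = -418931646/25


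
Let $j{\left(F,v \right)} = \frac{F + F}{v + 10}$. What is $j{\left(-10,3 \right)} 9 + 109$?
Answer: $\frac{1237}{13} \approx 95.154$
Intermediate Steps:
$j{\left(F,v \right)} = \frac{2 F}{10 + v}$
$j{\left(-10,3 \right)} 9 + 109 = 2 \left(-10\right) \frac{1}{10 + 3} \cdot 9 + 109 = 2 \left(-10\right) \frac{1}{13} \cdot 9 + 109 = \left(- \frac{20}{13}\right) 9 + 109 = - \frac{180}{13} + 109 = \frac{1237}{13}$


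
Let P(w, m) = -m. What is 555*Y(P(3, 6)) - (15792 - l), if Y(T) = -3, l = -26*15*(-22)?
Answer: -8877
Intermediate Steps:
l = 8580 (l = -390*(-22) = 8580)
555*Y(P(3, 6)) - (15792 - l) = 555*(-3) - (15792 - 1*8580) = -1665 - (15792 - 8580) = -1665 - 1*7212 = -1665 - 7212 = -8877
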